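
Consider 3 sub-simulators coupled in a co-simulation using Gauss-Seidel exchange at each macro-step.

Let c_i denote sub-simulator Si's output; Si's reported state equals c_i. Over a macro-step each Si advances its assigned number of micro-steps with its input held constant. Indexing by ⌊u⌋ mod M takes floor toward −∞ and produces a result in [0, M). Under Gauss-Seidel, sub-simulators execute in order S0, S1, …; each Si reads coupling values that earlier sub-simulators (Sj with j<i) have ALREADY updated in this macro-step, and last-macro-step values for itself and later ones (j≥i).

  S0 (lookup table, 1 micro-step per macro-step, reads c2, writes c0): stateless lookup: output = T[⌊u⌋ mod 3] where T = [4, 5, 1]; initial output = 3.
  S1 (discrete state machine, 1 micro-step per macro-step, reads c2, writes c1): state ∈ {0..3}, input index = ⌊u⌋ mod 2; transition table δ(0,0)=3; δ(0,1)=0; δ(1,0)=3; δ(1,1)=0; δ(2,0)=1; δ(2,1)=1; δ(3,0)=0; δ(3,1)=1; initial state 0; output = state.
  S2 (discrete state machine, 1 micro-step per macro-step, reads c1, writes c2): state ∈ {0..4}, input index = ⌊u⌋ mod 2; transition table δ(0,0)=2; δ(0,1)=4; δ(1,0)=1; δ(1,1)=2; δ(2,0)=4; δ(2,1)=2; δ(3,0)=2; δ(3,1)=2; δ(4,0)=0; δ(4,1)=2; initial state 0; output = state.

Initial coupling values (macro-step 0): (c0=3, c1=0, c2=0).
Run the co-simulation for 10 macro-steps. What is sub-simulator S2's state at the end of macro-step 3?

macro 1: S0 reads c2=0 → after 1×micro: 4; S1 reads c2=0 → after 1×micro: 3; S2 reads c1=3 → after 1×micro: 4 ⇒ (c0=4, c1=3, c2=4)
macro 2: S0 reads c2=4 → after 1×micro: 5; S1 reads c2=4 → after 1×micro: 0; S2 reads c1=0 → after 1×micro: 0 ⇒ (c0=5, c1=0, c2=0)
macro 3: S0 reads c2=0 → after 1×micro: 4; S1 reads c2=0 → after 1×micro: 3; S2 reads c1=3 → after 1×micro: 4 ⇒ (c0=4, c1=3, c2=4)
macro 4: S0 reads c2=4 → after 1×micro: 5; S1 reads c2=4 → after 1×micro: 0; S2 reads c1=0 → after 1×micro: 0 ⇒ (c0=5, c1=0, c2=0)
macro 5: S0 reads c2=0 → after 1×micro: 4; S1 reads c2=0 → after 1×micro: 3; S2 reads c1=3 → after 1×micro: 4 ⇒ (c0=4, c1=3, c2=4)
macro 6: S0 reads c2=4 → after 1×micro: 5; S1 reads c2=4 → after 1×micro: 0; S2 reads c1=0 → after 1×micro: 0 ⇒ (c0=5, c1=0, c2=0)
macro 7: S0 reads c2=0 → after 1×micro: 4; S1 reads c2=0 → after 1×micro: 3; S2 reads c1=3 → after 1×micro: 4 ⇒ (c0=4, c1=3, c2=4)
macro 8: S0 reads c2=4 → after 1×micro: 5; S1 reads c2=4 → after 1×micro: 0; S2 reads c1=0 → after 1×micro: 0 ⇒ (c0=5, c1=0, c2=0)
macro 9: S0 reads c2=0 → after 1×micro: 4; S1 reads c2=0 → after 1×micro: 3; S2 reads c1=3 → after 1×micro: 4 ⇒ (c0=4, c1=3, c2=4)
macro 10: S0 reads c2=4 → after 1×micro: 5; S1 reads c2=4 → after 1×micro: 0; S2 reads c1=0 → after 1×micro: 0 ⇒ (c0=5, c1=0, c2=0)

S2 state at macro-step 3 = 4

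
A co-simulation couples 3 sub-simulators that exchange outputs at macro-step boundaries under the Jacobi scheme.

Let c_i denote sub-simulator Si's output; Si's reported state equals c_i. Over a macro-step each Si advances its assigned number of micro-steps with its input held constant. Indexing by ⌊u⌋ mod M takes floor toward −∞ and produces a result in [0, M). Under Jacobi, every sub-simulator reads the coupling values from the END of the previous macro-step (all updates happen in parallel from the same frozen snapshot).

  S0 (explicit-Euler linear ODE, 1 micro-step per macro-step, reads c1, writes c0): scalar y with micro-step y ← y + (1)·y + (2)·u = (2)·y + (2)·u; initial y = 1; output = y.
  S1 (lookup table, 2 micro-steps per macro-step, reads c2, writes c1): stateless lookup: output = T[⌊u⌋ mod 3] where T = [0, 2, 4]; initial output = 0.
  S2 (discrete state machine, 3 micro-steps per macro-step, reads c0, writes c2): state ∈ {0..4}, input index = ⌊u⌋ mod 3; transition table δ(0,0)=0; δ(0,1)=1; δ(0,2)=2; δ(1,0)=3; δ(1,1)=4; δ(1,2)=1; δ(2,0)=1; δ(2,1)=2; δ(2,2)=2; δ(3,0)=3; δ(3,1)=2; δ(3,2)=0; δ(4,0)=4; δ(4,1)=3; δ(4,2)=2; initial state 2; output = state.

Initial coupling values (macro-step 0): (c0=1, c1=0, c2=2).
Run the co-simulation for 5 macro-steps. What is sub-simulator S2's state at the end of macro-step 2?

macro 1: S0 reads c1=0 → after 1×micro: 2; S1 reads c2=2 → after 2×micro: 4; S2 reads c0=1 → after 3×micro: 2 ⇒ (c0=2, c1=4, c2=2)
macro 2: S0 reads c1=4 → after 1×micro: 12; S1 reads c2=2 → after 2×micro: 4; S2 reads c0=2 → after 3×micro: 2 ⇒ (c0=12, c1=4, c2=2)
macro 3: S0 reads c1=4 → after 1×micro: 32; S1 reads c2=2 → after 2×micro: 4; S2 reads c0=12 → after 3×micro: 3 ⇒ (c0=32, c1=4, c2=3)
macro 4: S0 reads c1=4 → after 1×micro: 72; S1 reads c2=3 → after 2×micro: 0; S2 reads c0=32 → after 3×micro: 2 ⇒ (c0=72, c1=0, c2=2)
macro 5: S0 reads c1=0 → after 1×micro: 144; S1 reads c2=2 → after 2×micro: 4; S2 reads c0=72 → after 3×micro: 3 ⇒ (c0=144, c1=4, c2=3)

S2 state at macro-step 2 = 2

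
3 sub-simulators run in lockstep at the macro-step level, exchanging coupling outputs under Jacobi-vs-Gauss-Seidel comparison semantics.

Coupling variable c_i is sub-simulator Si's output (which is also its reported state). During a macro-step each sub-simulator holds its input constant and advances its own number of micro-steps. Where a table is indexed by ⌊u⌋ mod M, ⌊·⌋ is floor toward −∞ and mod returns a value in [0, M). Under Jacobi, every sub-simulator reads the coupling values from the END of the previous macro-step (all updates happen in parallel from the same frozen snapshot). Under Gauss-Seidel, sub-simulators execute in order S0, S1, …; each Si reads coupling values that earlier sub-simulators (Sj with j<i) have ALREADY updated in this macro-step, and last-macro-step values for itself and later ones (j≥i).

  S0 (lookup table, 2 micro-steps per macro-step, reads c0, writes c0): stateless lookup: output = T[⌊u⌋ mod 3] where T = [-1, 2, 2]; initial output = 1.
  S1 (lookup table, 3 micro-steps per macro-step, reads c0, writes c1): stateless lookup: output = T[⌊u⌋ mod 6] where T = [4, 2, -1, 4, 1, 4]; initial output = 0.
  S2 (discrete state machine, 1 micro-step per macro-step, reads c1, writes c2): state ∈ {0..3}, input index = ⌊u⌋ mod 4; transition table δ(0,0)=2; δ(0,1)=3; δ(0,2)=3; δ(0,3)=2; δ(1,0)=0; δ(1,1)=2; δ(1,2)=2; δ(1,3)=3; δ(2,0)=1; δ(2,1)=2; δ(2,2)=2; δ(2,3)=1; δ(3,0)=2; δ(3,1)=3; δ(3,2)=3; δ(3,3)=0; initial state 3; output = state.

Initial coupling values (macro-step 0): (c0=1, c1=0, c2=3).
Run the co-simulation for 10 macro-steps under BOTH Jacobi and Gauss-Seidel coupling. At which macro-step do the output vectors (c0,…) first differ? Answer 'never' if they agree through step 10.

first divergence at macro-step: 1

[Jacobi] macro 1: S0 reads c0=1 → after 2×micro: 2; S1 reads c0=1 → after 3×micro: 2; S2 reads c1=0 → after 1×micro: 2 ⇒ (c0=2, c1=2, c2=2)
[Jacobi] macro 2: S0 reads c0=2 → after 2×micro: 2; S1 reads c0=2 → after 3×micro: -1; S2 reads c1=2 → after 1×micro: 2 ⇒ (c0=2, c1=-1, c2=2)
[Jacobi] macro 3: S0 reads c0=2 → after 2×micro: 2; S1 reads c0=2 → after 3×micro: -1; S2 reads c1=-1 → after 1×micro: 1 ⇒ (c0=2, c1=-1, c2=1)
[Jacobi] macro 4: S0 reads c0=2 → after 2×micro: 2; S1 reads c0=2 → after 3×micro: -1; S2 reads c1=-1 → after 1×micro: 3 ⇒ (c0=2, c1=-1, c2=3)
[Jacobi] macro 5: S0 reads c0=2 → after 2×micro: 2; S1 reads c0=2 → after 3×micro: -1; S2 reads c1=-1 → after 1×micro: 0 ⇒ (c0=2, c1=-1, c2=0)
[Jacobi] macro 6: S0 reads c0=2 → after 2×micro: 2; S1 reads c0=2 → after 3×micro: -1; S2 reads c1=-1 → after 1×micro: 2 ⇒ (c0=2, c1=-1, c2=2)
[Jacobi] macro 7: S0 reads c0=2 → after 2×micro: 2; S1 reads c0=2 → after 3×micro: -1; S2 reads c1=-1 → after 1×micro: 1 ⇒ (c0=2, c1=-1, c2=1)
[Jacobi] macro 8: S0 reads c0=2 → after 2×micro: 2; S1 reads c0=2 → after 3×micro: -1; S2 reads c1=-1 → after 1×micro: 3 ⇒ (c0=2, c1=-1, c2=3)
[Jacobi] macro 9: S0 reads c0=2 → after 2×micro: 2; S1 reads c0=2 → after 3×micro: -1; S2 reads c1=-1 → after 1×micro: 0 ⇒ (c0=2, c1=-1, c2=0)
[Jacobi] macro 10: S0 reads c0=2 → after 2×micro: 2; S1 reads c0=2 → after 3×micro: -1; S2 reads c1=-1 → after 1×micro: 2 ⇒ (c0=2, c1=-1, c2=2)
[Gauss-Seidel] macro 1: S0 reads c0=1 → after 2×micro: 2; S1 reads c0=2 → after 3×micro: -1; S2 reads c1=-1 → after 1×micro: 0 ⇒ (c0=2, c1=-1, c2=0)
[Gauss-Seidel] macro 2: S0 reads c0=2 → after 2×micro: 2; S1 reads c0=2 → after 3×micro: -1; S2 reads c1=-1 → after 1×micro: 2 ⇒ (c0=2, c1=-1, c2=2)
[Gauss-Seidel] macro 3: S0 reads c0=2 → after 2×micro: 2; S1 reads c0=2 → after 3×micro: -1; S2 reads c1=-1 → after 1×micro: 1 ⇒ (c0=2, c1=-1, c2=1)
[Gauss-Seidel] macro 4: S0 reads c0=2 → after 2×micro: 2; S1 reads c0=2 → after 3×micro: -1; S2 reads c1=-1 → after 1×micro: 3 ⇒ (c0=2, c1=-1, c2=3)
[Gauss-Seidel] macro 5: S0 reads c0=2 → after 2×micro: 2; S1 reads c0=2 → after 3×micro: -1; S2 reads c1=-1 → after 1×micro: 0 ⇒ (c0=2, c1=-1, c2=0)
[Gauss-Seidel] macro 6: S0 reads c0=2 → after 2×micro: 2; S1 reads c0=2 → after 3×micro: -1; S2 reads c1=-1 → after 1×micro: 2 ⇒ (c0=2, c1=-1, c2=2)
[Gauss-Seidel] macro 7: S0 reads c0=2 → after 2×micro: 2; S1 reads c0=2 → after 3×micro: -1; S2 reads c1=-1 → after 1×micro: 1 ⇒ (c0=2, c1=-1, c2=1)
[Gauss-Seidel] macro 8: S0 reads c0=2 → after 2×micro: 2; S1 reads c0=2 → after 3×micro: -1; S2 reads c1=-1 → after 1×micro: 3 ⇒ (c0=2, c1=-1, c2=3)
[Gauss-Seidel] macro 9: S0 reads c0=2 → after 2×micro: 2; S1 reads c0=2 → after 3×micro: -1; S2 reads c1=-1 → after 1×micro: 0 ⇒ (c0=2, c1=-1, c2=0)
[Gauss-Seidel] macro 10: S0 reads c0=2 → after 2×micro: 2; S1 reads c0=2 → after 3×micro: -1; S2 reads c1=-1 → after 1×micro: 2 ⇒ (c0=2, c1=-1, c2=2)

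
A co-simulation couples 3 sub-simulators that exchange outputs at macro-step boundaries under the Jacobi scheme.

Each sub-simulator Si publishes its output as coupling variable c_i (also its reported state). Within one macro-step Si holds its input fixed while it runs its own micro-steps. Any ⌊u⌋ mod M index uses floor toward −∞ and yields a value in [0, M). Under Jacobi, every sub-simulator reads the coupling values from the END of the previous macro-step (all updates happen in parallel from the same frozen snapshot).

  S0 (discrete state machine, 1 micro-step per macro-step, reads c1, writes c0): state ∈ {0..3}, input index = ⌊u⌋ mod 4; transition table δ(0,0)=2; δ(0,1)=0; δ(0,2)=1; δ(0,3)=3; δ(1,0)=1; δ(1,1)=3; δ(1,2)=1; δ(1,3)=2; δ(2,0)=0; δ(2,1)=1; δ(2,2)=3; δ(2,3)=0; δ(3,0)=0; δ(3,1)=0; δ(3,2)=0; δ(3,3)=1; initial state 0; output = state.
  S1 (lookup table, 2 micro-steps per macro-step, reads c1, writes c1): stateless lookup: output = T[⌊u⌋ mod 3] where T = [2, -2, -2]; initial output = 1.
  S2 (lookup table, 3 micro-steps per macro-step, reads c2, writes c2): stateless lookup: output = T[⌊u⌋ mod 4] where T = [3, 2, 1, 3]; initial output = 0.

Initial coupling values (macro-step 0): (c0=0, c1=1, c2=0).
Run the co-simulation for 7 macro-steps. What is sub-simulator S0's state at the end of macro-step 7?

macro 1: S0 reads c1=1 → after 1×micro: 0; S1 reads c1=1 → after 2×micro: -2; S2 reads c2=0 → after 3×micro: 3 ⇒ (c0=0, c1=-2, c2=3)
macro 2: S0 reads c1=-2 → after 1×micro: 1; S1 reads c1=-2 → after 2×micro: -2; S2 reads c2=3 → after 3×micro: 3 ⇒ (c0=1, c1=-2, c2=3)
macro 3: S0 reads c1=-2 → after 1×micro: 1; S1 reads c1=-2 → after 2×micro: -2; S2 reads c2=3 → after 3×micro: 3 ⇒ (c0=1, c1=-2, c2=3)
macro 4: S0 reads c1=-2 → after 1×micro: 1; S1 reads c1=-2 → after 2×micro: -2; S2 reads c2=3 → after 3×micro: 3 ⇒ (c0=1, c1=-2, c2=3)
macro 5: S0 reads c1=-2 → after 1×micro: 1; S1 reads c1=-2 → after 2×micro: -2; S2 reads c2=3 → after 3×micro: 3 ⇒ (c0=1, c1=-2, c2=3)
macro 6: S0 reads c1=-2 → after 1×micro: 1; S1 reads c1=-2 → after 2×micro: -2; S2 reads c2=3 → after 3×micro: 3 ⇒ (c0=1, c1=-2, c2=3)
macro 7: S0 reads c1=-2 → after 1×micro: 1; S1 reads c1=-2 → after 2×micro: -2; S2 reads c2=3 → after 3×micro: 3 ⇒ (c0=1, c1=-2, c2=3)

S0 state at macro-step 7 = 1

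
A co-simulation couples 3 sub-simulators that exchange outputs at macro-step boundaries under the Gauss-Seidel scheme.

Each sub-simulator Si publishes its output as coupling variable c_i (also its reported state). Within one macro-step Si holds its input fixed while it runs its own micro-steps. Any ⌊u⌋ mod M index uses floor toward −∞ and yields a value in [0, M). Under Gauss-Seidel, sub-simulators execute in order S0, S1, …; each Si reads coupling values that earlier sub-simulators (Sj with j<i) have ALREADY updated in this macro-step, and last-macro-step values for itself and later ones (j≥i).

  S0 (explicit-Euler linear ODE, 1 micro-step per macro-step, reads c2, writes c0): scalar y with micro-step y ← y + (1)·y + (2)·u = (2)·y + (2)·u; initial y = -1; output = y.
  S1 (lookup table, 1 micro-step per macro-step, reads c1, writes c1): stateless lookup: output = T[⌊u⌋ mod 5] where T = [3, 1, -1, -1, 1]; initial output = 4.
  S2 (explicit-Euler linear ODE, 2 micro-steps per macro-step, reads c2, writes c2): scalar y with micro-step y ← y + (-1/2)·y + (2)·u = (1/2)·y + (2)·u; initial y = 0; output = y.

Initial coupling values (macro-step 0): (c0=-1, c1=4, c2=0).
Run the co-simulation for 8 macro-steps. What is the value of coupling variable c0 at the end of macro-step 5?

c0 at macro-step 5 = -32

macro 1: S0 reads c2=0 → after 1×micro: -2; S1 reads c1=4 → after 1×micro: 1; S2 reads c2=0 → after 2×micro: 0 ⇒ (c0=-2, c1=1, c2=0)
macro 2: S0 reads c2=0 → after 1×micro: -4; S1 reads c1=1 → after 1×micro: 1; S2 reads c2=0 → after 2×micro: 0 ⇒ (c0=-4, c1=1, c2=0)
macro 3: S0 reads c2=0 → after 1×micro: -8; S1 reads c1=1 → after 1×micro: 1; S2 reads c2=0 → after 2×micro: 0 ⇒ (c0=-8, c1=1, c2=0)
macro 4: S0 reads c2=0 → after 1×micro: -16; S1 reads c1=1 → after 1×micro: 1; S2 reads c2=0 → after 2×micro: 0 ⇒ (c0=-16, c1=1, c2=0)
macro 5: S0 reads c2=0 → after 1×micro: -32; S1 reads c1=1 → after 1×micro: 1; S2 reads c2=0 → after 2×micro: 0 ⇒ (c0=-32, c1=1, c2=0)
macro 6: S0 reads c2=0 → after 1×micro: -64; S1 reads c1=1 → after 1×micro: 1; S2 reads c2=0 → after 2×micro: 0 ⇒ (c0=-64, c1=1, c2=0)
macro 7: S0 reads c2=0 → after 1×micro: -128; S1 reads c1=1 → after 1×micro: 1; S2 reads c2=0 → after 2×micro: 0 ⇒ (c0=-128, c1=1, c2=0)
macro 8: S0 reads c2=0 → after 1×micro: -256; S1 reads c1=1 → after 1×micro: 1; S2 reads c2=0 → after 2×micro: 0 ⇒ (c0=-256, c1=1, c2=0)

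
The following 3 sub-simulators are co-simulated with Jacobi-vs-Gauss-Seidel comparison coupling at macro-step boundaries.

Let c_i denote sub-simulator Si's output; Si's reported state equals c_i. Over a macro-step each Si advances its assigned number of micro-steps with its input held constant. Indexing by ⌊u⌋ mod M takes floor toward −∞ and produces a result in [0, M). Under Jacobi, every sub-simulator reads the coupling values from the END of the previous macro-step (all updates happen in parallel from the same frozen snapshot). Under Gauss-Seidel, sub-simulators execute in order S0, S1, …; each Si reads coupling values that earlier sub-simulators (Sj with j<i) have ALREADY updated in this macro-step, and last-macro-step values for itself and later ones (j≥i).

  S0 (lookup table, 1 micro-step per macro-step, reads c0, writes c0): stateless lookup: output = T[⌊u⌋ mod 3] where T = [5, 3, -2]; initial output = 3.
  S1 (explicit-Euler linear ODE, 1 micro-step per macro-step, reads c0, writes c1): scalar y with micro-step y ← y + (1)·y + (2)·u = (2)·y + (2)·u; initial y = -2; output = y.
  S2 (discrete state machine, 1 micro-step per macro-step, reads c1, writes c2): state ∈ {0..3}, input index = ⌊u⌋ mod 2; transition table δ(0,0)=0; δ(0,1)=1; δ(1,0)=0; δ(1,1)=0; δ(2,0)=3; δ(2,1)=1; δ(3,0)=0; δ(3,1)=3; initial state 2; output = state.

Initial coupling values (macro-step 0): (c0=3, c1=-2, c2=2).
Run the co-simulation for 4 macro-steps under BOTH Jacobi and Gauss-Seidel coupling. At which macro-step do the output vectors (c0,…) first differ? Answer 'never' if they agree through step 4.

[Jacobi] macro 1: S0 reads c0=3 → after 1×micro: 5; S1 reads c0=3 → after 1×micro: 2; S2 reads c1=-2 → after 1×micro: 3 ⇒ (c0=5, c1=2, c2=3)
[Jacobi] macro 2: S0 reads c0=5 → after 1×micro: -2; S1 reads c0=5 → after 1×micro: 14; S2 reads c1=2 → after 1×micro: 0 ⇒ (c0=-2, c1=14, c2=0)
[Jacobi] macro 3: S0 reads c0=-2 → after 1×micro: 3; S1 reads c0=-2 → after 1×micro: 24; S2 reads c1=14 → after 1×micro: 0 ⇒ (c0=3, c1=24, c2=0)
[Jacobi] macro 4: S0 reads c0=3 → after 1×micro: 5; S1 reads c0=3 → after 1×micro: 54; S2 reads c1=24 → after 1×micro: 0 ⇒ (c0=5, c1=54, c2=0)
[Gauss-Seidel] macro 1: S0 reads c0=3 → after 1×micro: 5; S1 reads c0=5 → after 1×micro: 6; S2 reads c1=6 → after 1×micro: 3 ⇒ (c0=5, c1=6, c2=3)
[Gauss-Seidel] macro 2: S0 reads c0=5 → after 1×micro: -2; S1 reads c0=-2 → after 1×micro: 8; S2 reads c1=8 → after 1×micro: 0 ⇒ (c0=-2, c1=8, c2=0)
[Gauss-Seidel] macro 3: S0 reads c0=-2 → after 1×micro: 3; S1 reads c0=3 → after 1×micro: 22; S2 reads c1=22 → after 1×micro: 0 ⇒ (c0=3, c1=22, c2=0)
[Gauss-Seidel] macro 4: S0 reads c0=3 → after 1×micro: 5; S1 reads c0=5 → after 1×micro: 54; S2 reads c1=54 → after 1×micro: 0 ⇒ (c0=5, c1=54, c2=0)

first divergence at macro-step: 1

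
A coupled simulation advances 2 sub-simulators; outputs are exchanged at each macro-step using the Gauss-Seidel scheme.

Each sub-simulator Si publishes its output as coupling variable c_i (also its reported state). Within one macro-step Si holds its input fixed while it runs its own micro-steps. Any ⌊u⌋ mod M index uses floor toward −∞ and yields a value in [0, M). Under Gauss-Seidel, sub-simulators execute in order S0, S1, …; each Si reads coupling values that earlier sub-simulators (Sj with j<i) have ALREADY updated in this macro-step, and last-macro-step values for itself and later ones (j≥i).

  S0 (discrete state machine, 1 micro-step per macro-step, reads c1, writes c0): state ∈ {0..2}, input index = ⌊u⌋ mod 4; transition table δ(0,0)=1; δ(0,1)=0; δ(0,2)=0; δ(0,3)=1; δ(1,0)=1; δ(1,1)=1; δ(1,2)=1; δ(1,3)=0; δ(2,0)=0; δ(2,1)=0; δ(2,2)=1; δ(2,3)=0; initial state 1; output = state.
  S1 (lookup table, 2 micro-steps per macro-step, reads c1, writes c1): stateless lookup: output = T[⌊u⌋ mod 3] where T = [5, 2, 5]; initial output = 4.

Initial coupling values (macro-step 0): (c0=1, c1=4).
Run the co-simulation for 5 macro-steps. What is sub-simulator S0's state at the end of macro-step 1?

S0 state at macro-step 1 = 1

macro 1: S0 reads c1=4 → after 1×micro: 1; S1 reads c1=4 → after 2×micro: 2 ⇒ (c0=1, c1=2)
macro 2: S0 reads c1=2 → after 1×micro: 1; S1 reads c1=2 → after 2×micro: 5 ⇒ (c0=1, c1=5)
macro 3: S0 reads c1=5 → after 1×micro: 1; S1 reads c1=5 → after 2×micro: 5 ⇒ (c0=1, c1=5)
macro 4: S0 reads c1=5 → after 1×micro: 1; S1 reads c1=5 → after 2×micro: 5 ⇒ (c0=1, c1=5)
macro 5: S0 reads c1=5 → after 1×micro: 1; S1 reads c1=5 → after 2×micro: 5 ⇒ (c0=1, c1=5)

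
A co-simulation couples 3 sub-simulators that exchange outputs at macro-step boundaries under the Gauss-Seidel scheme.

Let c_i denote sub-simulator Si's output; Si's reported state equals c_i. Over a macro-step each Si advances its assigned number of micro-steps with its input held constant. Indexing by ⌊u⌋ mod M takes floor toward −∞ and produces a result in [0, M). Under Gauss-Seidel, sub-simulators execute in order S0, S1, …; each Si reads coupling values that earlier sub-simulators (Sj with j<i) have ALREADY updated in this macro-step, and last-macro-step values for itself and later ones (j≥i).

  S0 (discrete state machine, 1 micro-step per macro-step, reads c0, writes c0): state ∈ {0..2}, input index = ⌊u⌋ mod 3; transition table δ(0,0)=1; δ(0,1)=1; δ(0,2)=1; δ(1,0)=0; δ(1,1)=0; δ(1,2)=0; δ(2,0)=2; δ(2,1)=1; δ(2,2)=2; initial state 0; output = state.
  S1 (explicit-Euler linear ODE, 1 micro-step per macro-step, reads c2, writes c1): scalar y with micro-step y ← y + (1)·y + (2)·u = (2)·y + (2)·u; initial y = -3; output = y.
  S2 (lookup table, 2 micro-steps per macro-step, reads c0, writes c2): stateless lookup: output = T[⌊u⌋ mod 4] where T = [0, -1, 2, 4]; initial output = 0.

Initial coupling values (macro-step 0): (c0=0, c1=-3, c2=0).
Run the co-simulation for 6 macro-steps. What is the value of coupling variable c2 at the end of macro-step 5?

macro 1: S0 reads c0=0 → after 1×micro: 1; S1 reads c2=0 → after 1×micro: -6; S2 reads c0=1 → after 2×micro: -1 ⇒ (c0=1, c1=-6, c2=-1)
macro 2: S0 reads c0=1 → after 1×micro: 0; S1 reads c2=-1 → after 1×micro: -14; S2 reads c0=0 → after 2×micro: 0 ⇒ (c0=0, c1=-14, c2=0)
macro 3: S0 reads c0=0 → after 1×micro: 1; S1 reads c2=0 → after 1×micro: -28; S2 reads c0=1 → after 2×micro: -1 ⇒ (c0=1, c1=-28, c2=-1)
macro 4: S0 reads c0=1 → after 1×micro: 0; S1 reads c2=-1 → after 1×micro: -58; S2 reads c0=0 → after 2×micro: 0 ⇒ (c0=0, c1=-58, c2=0)
macro 5: S0 reads c0=0 → after 1×micro: 1; S1 reads c2=0 → after 1×micro: -116; S2 reads c0=1 → after 2×micro: -1 ⇒ (c0=1, c1=-116, c2=-1)
macro 6: S0 reads c0=1 → after 1×micro: 0; S1 reads c2=-1 → after 1×micro: -234; S2 reads c0=0 → after 2×micro: 0 ⇒ (c0=0, c1=-234, c2=0)

c2 at macro-step 5 = -1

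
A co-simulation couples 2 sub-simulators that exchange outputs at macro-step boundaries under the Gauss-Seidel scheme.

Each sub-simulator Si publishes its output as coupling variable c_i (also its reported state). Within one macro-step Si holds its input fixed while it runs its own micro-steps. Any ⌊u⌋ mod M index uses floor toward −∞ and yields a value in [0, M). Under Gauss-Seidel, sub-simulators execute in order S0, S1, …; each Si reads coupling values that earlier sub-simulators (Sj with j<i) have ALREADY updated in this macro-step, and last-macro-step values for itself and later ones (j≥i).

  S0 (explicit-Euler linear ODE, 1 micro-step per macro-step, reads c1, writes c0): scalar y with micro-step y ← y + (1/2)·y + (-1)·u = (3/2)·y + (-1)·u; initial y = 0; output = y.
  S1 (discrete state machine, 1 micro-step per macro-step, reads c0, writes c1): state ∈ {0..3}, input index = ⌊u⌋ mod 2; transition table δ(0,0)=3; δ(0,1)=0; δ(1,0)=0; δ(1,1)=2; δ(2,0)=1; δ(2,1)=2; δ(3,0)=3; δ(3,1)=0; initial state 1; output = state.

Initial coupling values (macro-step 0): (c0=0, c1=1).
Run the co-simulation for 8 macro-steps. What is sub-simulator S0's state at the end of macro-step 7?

macro 1: S0 reads c1=1 → after 1×micro: -1; S1 reads c0=-1 → after 1×micro: 2 ⇒ (c0=-1, c1=2)
macro 2: S0 reads c1=2 → after 1×micro: -7/2; S1 reads c0=-7/2 → after 1×micro: 1 ⇒ (c0=-7/2, c1=1)
macro 3: S0 reads c1=1 → after 1×micro: -25/4; S1 reads c0=-25/4 → after 1×micro: 2 ⇒ (c0=-25/4, c1=2)
macro 4: S0 reads c1=2 → after 1×micro: -91/8; S1 reads c0=-91/8 → after 1×micro: 1 ⇒ (c0=-91/8, c1=1)
macro 5: S0 reads c1=1 → after 1×micro: -289/16; S1 reads c0=-289/16 → after 1×micro: 2 ⇒ (c0=-289/16, c1=2)
macro 6: S0 reads c1=2 → after 1×micro: -931/32; S1 reads c0=-931/32 → after 1×micro: 1 ⇒ (c0=-931/32, c1=1)
macro 7: S0 reads c1=1 → after 1×micro: -2857/64; S1 reads c0=-2857/64 → after 1×micro: 2 ⇒ (c0=-2857/64, c1=2)
macro 8: S0 reads c1=2 → after 1×micro: -8827/128; S1 reads c0=-8827/128 → after 1×micro: 2 ⇒ (c0=-8827/128, c1=2)

S0 state at macro-step 7 = -2857/64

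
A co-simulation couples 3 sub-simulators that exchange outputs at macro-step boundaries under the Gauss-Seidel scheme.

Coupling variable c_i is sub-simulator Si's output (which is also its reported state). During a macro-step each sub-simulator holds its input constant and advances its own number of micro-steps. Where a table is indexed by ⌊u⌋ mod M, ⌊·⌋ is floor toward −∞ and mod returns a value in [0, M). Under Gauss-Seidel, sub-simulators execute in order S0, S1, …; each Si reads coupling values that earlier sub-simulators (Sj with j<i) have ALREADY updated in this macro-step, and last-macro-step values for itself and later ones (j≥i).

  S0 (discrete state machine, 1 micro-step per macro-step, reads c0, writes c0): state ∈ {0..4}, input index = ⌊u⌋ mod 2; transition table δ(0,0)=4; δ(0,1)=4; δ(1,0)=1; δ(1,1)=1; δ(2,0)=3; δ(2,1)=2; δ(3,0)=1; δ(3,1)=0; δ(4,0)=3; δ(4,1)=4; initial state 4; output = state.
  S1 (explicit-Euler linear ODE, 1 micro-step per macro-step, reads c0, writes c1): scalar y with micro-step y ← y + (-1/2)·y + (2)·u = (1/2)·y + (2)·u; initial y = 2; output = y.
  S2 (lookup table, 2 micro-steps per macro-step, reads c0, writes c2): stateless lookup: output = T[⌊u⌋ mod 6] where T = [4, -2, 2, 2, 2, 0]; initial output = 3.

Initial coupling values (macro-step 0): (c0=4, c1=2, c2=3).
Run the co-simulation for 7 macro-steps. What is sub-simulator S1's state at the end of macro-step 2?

macro 1: S0 reads c0=4 → after 1×micro: 3; S1 reads c0=3 → after 1×micro: 7; S2 reads c0=3 → after 2×micro: 2 ⇒ (c0=3, c1=7, c2=2)
macro 2: S0 reads c0=3 → after 1×micro: 0; S1 reads c0=0 → after 1×micro: 7/2; S2 reads c0=0 → after 2×micro: 4 ⇒ (c0=0, c1=7/2, c2=4)
macro 3: S0 reads c0=0 → after 1×micro: 4; S1 reads c0=4 → after 1×micro: 39/4; S2 reads c0=4 → after 2×micro: 2 ⇒ (c0=4, c1=39/4, c2=2)
macro 4: S0 reads c0=4 → after 1×micro: 3; S1 reads c0=3 → after 1×micro: 87/8; S2 reads c0=3 → after 2×micro: 2 ⇒ (c0=3, c1=87/8, c2=2)
macro 5: S0 reads c0=3 → after 1×micro: 0; S1 reads c0=0 → after 1×micro: 87/16; S2 reads c0=0 → after 2×micro: 4 ⇒ (c0=0, c1=87/16, c2=4)
macro 6: S0 reads c0=0 → after 1×micro: 4; S1 reads c0=4 → after 1×micro: 343/32; S2 reads c0=4 → after 2×micro: 2 ⇒ (c0=4, c1=343/32, c2=2)
macro 7: S0 reads c0=4 → after 1×micro: 3; S1 reads c0=3 → after 1×micro: 727/64; S2 reads c0=3 → after 2×micro: 2 ⇒ (c0=3, c1=727/64, c2=2)

S1 state at macro-step 2 = 7/2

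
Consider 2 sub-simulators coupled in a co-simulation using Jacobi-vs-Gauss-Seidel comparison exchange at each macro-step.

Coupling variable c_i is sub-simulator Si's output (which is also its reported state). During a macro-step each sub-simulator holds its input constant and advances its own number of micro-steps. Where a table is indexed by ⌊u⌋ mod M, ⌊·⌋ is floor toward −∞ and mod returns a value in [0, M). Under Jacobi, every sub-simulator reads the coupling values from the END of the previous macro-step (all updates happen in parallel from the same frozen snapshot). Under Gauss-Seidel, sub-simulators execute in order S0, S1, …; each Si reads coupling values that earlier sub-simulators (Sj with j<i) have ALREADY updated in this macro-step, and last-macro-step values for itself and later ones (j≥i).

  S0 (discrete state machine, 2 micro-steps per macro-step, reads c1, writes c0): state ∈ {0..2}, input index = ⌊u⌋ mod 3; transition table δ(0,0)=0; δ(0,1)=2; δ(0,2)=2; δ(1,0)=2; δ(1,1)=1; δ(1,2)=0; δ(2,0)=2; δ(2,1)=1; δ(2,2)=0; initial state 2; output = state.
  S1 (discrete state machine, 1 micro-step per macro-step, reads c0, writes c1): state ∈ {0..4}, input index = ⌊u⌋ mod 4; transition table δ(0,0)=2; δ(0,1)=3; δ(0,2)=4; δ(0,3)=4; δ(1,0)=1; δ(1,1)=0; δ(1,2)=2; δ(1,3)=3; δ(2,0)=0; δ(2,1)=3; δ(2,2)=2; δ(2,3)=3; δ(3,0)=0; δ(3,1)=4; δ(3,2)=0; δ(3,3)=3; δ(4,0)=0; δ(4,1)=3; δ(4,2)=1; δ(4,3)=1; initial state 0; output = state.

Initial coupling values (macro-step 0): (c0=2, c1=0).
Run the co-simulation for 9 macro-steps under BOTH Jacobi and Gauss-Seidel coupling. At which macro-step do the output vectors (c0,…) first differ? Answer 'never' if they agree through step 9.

[Jacobi] macro 1: S0 reads c1=0 → after 2×micro: 2; S1 reads c0=2 → after 1×micro: 4 ⇒ (c0=2, c1=4)
[Jacobi] macro 2: S0 reads c1=4 → after 2×micro: 1; S1 reads c0=2 → after 1×micro: 1 ⇒ (c0=1, c1=1)
[Jacobi] macro 3: S0 reads c1=1 → after 2×micro: 1; S1 reads c0=1 → after 1×micro: 0 ⇒ (c0=1, c1=0)
[Jacobi] macro 4: S0 reads c1=0 → after 2×micro: 2; S1 reads c0=1 → after 1×micro: 3 ⇒ (c0=2, c1=3)
[Jacobi] macro 5: S0 reads c1=3 → after 2×micro: 2; S1 reads c0=2 → after 1×micro: 0 ⇒ (c0=2, c1=0)
[Jacobi] macro 6: S0 reads c1=0 → after 2×micro: 2; S1 reads c0=2 → after 1×micro: 4 ⇒ (c0=2, c1=4)
[Jacobi] macro 7: S0 reads c1=4 → after 2×micro: 1; S1 reads c0=2 → after 1×micro: 1 ⇒ (c0=1, c1=1)
[Jacobi] macro 8: S0 reads c1=1 → after 2×micro: 1; S1 reads c0=1 → after 1×micro: 0 ⇒ (c0=1, c1=0)
[Jacobi] macro 9: S0 reads c1=0 → after 2×micro: 2; S1 reads c0=1 → after 1×micro: 3 ⇒ (c0=2, c1=3)
[Gauss-Seidel] macro 1: S0 reads c1=0 → after 2×micro: 2; S1 reads c0=2 → after 1×micro: 4 ⇒ (c0=2, c1=4)
[Gauss-Seidel] macro 2: S0 reads c1=4 → after 2×micro: 1; S1 reads c0=1 → after 1×micro: 3 ⇒ (c0=1, c1=3)
[Gauss-Seidel] macro 3: S0 reads c1=3 → after 2×micro: 2; S1 reads c0=2 → after 1×micro: 0 ⇒ (c0=2, c1=0)
[Gauss-Seidel] macro 4: S0 reads c1=0 → after 2×micro: 2; S1 reads c0=2 → after 1×micro: 4 ⇒ (c0=2, c1=4)
[Gauss-Seidel] macro 5: S0 reads c1=4 → after 2×micro: 1; S1 reads c0=1 → after 1×micro: 3 ⇒ (c0=1, c1=3)
[Gauss-Seidel] macro 6: S0 reads c1=3 → after 2×micro: 2; S1 reads c0=2 → after 1×micro: 0 ⇒ (c0=2, c1=0)
[Gauss-Seidel] macro 7: S0 reads c1=0 → after 2×micro: 2; S1 reads c0=2 → after 1×micro: 4 ⇒ (c0=2, c1=4)
[Gauss-Seidel] macro 8: S0 reads c1=4 → after 2×micro: 1; S1 reads c0=1 → after 1×micro: 3 ⇒ (c0=1, c1=3)
[Gauss-Seidel] macro 9: S0 reads c1=3 → after 2×micro: 2; S1 reads c0=2 → after 1×micro: 0 ⇒ (c0=2, c1=0)

first divergence at macro-step: 2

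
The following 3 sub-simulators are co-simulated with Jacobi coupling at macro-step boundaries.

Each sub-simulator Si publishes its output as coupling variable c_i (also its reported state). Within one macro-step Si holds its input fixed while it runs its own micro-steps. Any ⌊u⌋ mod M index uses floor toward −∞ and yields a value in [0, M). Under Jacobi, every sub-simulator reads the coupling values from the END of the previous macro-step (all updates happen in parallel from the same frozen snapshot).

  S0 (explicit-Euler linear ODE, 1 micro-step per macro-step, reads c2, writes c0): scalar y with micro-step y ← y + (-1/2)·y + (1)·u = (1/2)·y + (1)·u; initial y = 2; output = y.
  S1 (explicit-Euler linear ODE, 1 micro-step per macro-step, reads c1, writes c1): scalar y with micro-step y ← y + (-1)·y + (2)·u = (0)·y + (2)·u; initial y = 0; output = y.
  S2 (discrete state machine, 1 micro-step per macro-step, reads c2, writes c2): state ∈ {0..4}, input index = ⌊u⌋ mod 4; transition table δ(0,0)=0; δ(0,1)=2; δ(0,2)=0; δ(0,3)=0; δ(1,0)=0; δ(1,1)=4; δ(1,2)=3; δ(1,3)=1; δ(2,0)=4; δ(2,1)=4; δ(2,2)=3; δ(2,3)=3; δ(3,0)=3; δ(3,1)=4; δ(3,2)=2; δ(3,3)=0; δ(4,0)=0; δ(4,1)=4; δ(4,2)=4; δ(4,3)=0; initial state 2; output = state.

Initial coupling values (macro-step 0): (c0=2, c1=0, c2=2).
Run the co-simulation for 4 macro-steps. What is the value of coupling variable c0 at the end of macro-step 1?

macro 1: S0 reads c2=2 → after 1×micro: 3; S1 reads c1=0 → after 1×micro: 0; S2 reads c2=2 → after 1×micro: 3 ⇒ (c0=3, c1=0, c2=3)
macro 2: S0 reads c2=3 → after 1×micro: 9/2; S1 reads c1=0 → after 1×micro: 0; S2 reads c2=3 → after 1×micro: 0 ⇒ (c0=9/2, c1=0, c2=0)
macro 3: S0 reads c2=0 → after 1×micro: 9/4; S1 reads c1=0 → after 1×micro: 0; S2 reads c2=0 → after 1×micro: 0 ⇒ (c0=9/4, c1=0, c2=0)
macro 4: S0 reads c2=0 → after 1×micro: 9/8; S1 reads c1=0 → after 1×micro: 0; S2 reads c2=0 → after 1×micro: 0 ⇒ (c0=9/8, c1=0, c2=0)

c0 at macro-step 1 = 3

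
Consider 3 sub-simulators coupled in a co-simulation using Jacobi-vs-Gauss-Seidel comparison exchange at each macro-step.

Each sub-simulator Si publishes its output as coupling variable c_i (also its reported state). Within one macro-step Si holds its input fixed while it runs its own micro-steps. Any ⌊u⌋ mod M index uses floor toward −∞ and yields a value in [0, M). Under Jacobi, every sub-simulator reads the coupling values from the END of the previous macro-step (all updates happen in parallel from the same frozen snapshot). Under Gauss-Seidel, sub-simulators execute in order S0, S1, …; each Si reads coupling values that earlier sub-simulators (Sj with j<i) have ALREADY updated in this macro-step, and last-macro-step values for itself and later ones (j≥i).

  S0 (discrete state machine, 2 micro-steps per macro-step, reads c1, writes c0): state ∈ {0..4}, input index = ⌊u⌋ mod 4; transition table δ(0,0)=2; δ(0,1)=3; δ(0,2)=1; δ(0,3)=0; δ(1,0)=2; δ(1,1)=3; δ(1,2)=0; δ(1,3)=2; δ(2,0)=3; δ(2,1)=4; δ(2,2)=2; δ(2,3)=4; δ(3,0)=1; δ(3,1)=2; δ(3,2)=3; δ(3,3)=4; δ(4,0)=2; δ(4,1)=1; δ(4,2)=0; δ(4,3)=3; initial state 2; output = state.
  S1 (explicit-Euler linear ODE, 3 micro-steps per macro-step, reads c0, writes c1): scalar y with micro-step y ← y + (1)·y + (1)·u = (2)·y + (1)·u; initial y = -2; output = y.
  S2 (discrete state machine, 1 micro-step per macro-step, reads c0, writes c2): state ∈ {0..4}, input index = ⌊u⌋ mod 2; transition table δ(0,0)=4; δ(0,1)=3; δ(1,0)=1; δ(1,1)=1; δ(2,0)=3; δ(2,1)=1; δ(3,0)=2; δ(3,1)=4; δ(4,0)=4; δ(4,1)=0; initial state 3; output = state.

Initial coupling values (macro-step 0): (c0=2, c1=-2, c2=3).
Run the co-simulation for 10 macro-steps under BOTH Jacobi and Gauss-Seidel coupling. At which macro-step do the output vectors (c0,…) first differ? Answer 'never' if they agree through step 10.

[Jacobi] macro 1: S0 reads c1=-2 → after 2×micro: 2; S1 reads c0=2 → after 3×micro: -2; S2 reads c0=2 → after 1×micro: 2 ⇒ (c0=2, c1=-2, c2=2)
[Jacobi] macro 2: S0 reads c1=-2 → after 2×micro: 2; S1 reads c0=2 → after 3×micro: -2; S2 reads c0=2 → after 1×micro: 3 ⇒ (c0=2, c1=-2, c2=3)
[Jacobi] macro 3: S0 reads c1=-2 → after 2×micro: 2; S1 reads c0=2 → after 3×micro: -2; S2 reads c0=2 → after 1×micro: 2 ⇒ (c0=2, c1=-2, c2=2)
[Jacobi] macro 4: S0 reads c1=-2 → after 2×micro: 2; S1 reads c0=2 → after 3×micro: -2; S2 reads c0=2 → after 1×micro: 3 ⇒ (c0=2, c1=-2, c2=3)
[Jacobi] macro 5: S0 reads c1=-2 → after 2×micro: 2; S1 reads c0=2 → after 3×micro: -2; S2 reads c0=2 → after 1×micro: 2 ⇒ (c0=2, c1=-2, c2=2)
[Jacobi] macro 6: S0 reads c1=-2 → after 2×micro: 2; S1 reads c0=2 → after 3×micro: -2; S2 reads c0=2 → after 1×micro: 3 ⇒ (c0=2, c1=-2, c2=3)
[Jacobi] macro 7: S0 reads c1=-2 → after 2×micro: 2; S1 reads c0=2 → after 3×micro: -2; S2 reads c0=2 → after 1×micro: 2 ⇒ (c0=2, c1=-2, c2=2)
[Jacobi] macro 8: S0 reads c1=-2 → after 2×micro: 2; S1 reads c0=2 → after 3×micro: -2; S2 reads c0=2 → after 1×micro: 3 ⇒ (c0=2, c1=-2, c2=3)
[Jacobi] macro 9: S0 reads c1=-2 → after 2×micro: 2; S1 reads c0=2 → after 3×micro: -2; S2 reads c0=2 → after 1×micro: 2 ⇒ (c0=2, c1=-2, c2=2)
[Jacobi] macro 10: S0 reads c1=-2 → after 2×micro: 2; S1 reads c0=2 → after 3×micro: -2; S2 reads c0=2 → after 1×micro: 3 ⇒ (c0=2, c1=-2, c2=3)
[Gauss-Seidel] macro 1: S0 reads c1=-2 → after 2×micro: 2; S1 reads c0=2 → after 3×micro: -2; S2 reads c0=2 → after 1×micro: 2 ⇒ (c0=2, c1=-2, c2=2)
[Gauss-Seidel] macro 2: S0 reads c1=-2 → after 2×micro: 2; S1 reads c0=2 → after 3×micro: -2; S2 reads c0=2 → after 1×micro: 3 ⇒ (c0=2, c1=-2, c2=3)
[Gauss-Seidel] macro 3: S0 reads c1=-2 → after 2×micro: 2; S1 reads c0=2 → after 3×micro: -2; S2 reads c0=2 → after 1×micro: 2 ⇒ (c0=2, c1=-2, c2=2)
[Gauss-Seidel] macro 4: S0 reads c1=-2 → after 2×micro: 2; S1 reads c0=2 → after 3×micro: -2; S2 reads c0=2 → after 1×micro: 3 ⇒ (c0=2, c1=-2, c2=3)
[Gauss-Seidel] macro 5: S0 reads c1=-2 → after 2×micro: 2; S1 reads c0=2 → after 3×micro: -2; S2 reads c0=2 → after 1×micro: 2 ⇒ (c0=2, c1=-2, c2=2)
[Gauss-Seidel] macro 6: S0 reads c1=-2 → after 2×micro: 2; S1 reads c0=2 → after 3×micro: -2; S2 reads c0=2 → after 1×micro: 3 ⇒ (c0=2, c1=-2, c2=3)
[Gauss-Seidel] macro 7: S0 reads c1=-2 → after 2×micro: 2; S1 reads c0=2 → after 3×micro: -2; S2 reads c0=2 → after 1×micro: 2 ⇒ (c0=2, c1=-2, c2=2)
[Gauss-Seidel] macro 8: S0 reads c1=-2 → after 2×micro: 2; S1 reads c0=2 → after 3×micro: -2; S2 reads c0=2 → after 1×micro: 3 ⇒ (c0=2, c1=-2, c2=3)
[Gauss-Seidel] macro 9: S0 reads c1=-2 → after 2×micro: 2; S1 reads c0=2 → after 3×micro: -2; S2 reads c0=2 → after 1×micro: 2 ⇒ (c0=2, c1=-2, c2=2)
[Gauss-Seidel] macro 10: S0 reads c1=-2 → after 2×micro: 2; S1 reads c0=2 → after 3×micro: -2; S2 reads c0=2 → after 1×micro: 3 ⇒ (c0=2, c1=-2, c2=3)

first divergence at macro-step: never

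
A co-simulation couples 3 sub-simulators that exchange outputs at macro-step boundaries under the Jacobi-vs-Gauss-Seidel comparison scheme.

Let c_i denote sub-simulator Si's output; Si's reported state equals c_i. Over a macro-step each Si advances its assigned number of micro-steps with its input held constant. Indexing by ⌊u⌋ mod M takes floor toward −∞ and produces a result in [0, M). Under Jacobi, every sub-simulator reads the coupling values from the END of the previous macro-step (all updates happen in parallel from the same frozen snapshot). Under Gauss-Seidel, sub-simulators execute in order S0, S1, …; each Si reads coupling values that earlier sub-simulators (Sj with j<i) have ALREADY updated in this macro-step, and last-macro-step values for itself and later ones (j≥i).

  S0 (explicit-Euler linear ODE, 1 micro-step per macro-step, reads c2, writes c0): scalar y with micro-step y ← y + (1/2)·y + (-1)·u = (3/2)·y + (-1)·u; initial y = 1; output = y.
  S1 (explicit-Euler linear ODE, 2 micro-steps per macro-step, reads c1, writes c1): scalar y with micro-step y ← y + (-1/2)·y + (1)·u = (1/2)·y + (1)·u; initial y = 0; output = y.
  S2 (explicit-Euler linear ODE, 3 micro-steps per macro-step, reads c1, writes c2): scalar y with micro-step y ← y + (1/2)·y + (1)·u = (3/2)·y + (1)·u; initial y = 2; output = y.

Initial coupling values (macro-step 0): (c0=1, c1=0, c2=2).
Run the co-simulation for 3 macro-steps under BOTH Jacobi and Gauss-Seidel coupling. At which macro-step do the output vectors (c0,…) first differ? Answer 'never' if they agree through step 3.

first divergence at macro-step: never

[Jacobi] macro 1: S0 reads c2=2 → after 1×micro: -1/2; S1 reads c1=0 → after 2×micro: 0; S2 reads c1=0 → after 3×micro: 27/4 ⇒ (c0=-1/2, c1=0, c2=27/4)
[Jacobi] macro 2: S0 reads c2=27/4 → after 1×micro: -15/2; S1 reads c1=0 → after 2×micro: 0; S2 reads c1=0 → after 3×micro: 729/32 ⇒ (c0=-15/2, c1=0, c2=729/32)
[Jacobi] macro 3: S0 reads c2=729/32 → after 1×micro: -1089/32; S1 reads c1=0 → after 2×micro: 0; S2 reads c1=0 → after 3×micro: 19683/256 ⇒ (c0=-1089/32, c1=0, c2=19683/256)
[Gauss-Seidel] macro 1: S0 reads c2=2 → after 1×micro: -1/2; S1 reads c1=0 → after 2×micro: 0; S2 reads c1=0 → after 3×micro: 27/4 ⇒ (c0=-1/2, c1=0, c2=27/4)
[Gauss-Seidel] macro 2: S0 reads c2=27/4 → after 1×micro: -15/2; S1 reads c1=0 → after 2×micro: 0; S2 reads c1=0 → after 3×micro: 729/32 ⇒ (c0=-15/2, c1=0, c2=729/32)
[Gauss-Seidel] macro 3: S0 reads c2=729/32 → after 1×micro: -1089/32; S1 reads c1=0 → after 2×micro: 0; S2 reads c1=0 → after 3×micro: 19683/256 ⇒ (c0=-1089/32, c1=0, c2=19683/256)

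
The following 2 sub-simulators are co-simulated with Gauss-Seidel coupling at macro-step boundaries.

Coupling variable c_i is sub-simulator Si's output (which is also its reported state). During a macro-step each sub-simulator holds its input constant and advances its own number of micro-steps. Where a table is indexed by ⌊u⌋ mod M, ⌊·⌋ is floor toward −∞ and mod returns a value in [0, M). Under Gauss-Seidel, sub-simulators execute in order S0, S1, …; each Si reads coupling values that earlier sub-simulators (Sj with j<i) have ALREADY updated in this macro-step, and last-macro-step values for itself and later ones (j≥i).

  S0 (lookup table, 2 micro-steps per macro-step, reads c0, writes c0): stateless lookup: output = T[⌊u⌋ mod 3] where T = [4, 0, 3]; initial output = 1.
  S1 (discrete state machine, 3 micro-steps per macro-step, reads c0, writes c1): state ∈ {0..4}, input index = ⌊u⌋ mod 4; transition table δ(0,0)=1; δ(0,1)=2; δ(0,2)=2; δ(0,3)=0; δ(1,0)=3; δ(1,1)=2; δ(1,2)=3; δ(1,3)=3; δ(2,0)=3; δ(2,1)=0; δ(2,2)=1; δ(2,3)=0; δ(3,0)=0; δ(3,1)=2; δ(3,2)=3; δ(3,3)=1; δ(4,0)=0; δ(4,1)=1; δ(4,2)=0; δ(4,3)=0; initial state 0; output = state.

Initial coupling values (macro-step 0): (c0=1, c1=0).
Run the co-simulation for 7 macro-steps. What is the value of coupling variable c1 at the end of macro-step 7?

macro 1: S0 reads c0=1 → after 2×micro: 0; S1 reads c0=0 → after 3×micro: 0 ⇒ (c0=0, c1=0)
macro 2: S0 reads c0=0 → after 2×micro: 4; S1 reads c0=4 → after 3×micro: 0 ⇒ (c0=4, c1=0)
macro 3: S0 reads c0=4 → after 2×micro: 0; S1 reads c0=0 → after 3×micro: 0 ⇒ (c0=0, c1=0)
macro 4: S0 reads c0=0 → after 2×micro: 4; S1 reads c0=4 → after 3×micro: 0 ⇒ (c0=4, c1=0)
macro 5: S0 reads c0=4 → after 2×micro: 0; S1 reads c0=0 → after 3×micro: 0 ⇒ (c0=0, c1=0)
macro 6: S0 reads c0=0 → after 2×micro: 4; S1 reads c0=4 → after 3×micro: 0 ⇒ (c0=4, c1=0)
macro 7: S0 reads c0=4 → after 2×micro: 0; S1 reads c0=0 → after 3×micro: 0 ⇒ (c0=0, c1=0)

c1 at macro-step 7 = 0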